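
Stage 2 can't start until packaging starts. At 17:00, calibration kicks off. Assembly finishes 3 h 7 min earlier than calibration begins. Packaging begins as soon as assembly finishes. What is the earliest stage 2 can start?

13:53

Assembly ends at 17:00 − 187 min = 13:53.
So packaging starts at 13:53.
Stage 2 is bounded by packaging, so the earliest it can start is 13:53.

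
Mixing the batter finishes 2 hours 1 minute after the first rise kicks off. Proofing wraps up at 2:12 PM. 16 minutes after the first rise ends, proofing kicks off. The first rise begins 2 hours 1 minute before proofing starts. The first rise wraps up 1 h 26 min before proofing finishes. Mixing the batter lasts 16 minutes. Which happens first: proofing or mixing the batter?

mixing the batter

The first rise ends at 2:12 PM − 86 min = 12:46 PM.
Proofing starts at 12:46 PM + 16 min = 1:02 PM.
The first rise starts at 1:02 PM − 121 min = 11:01 AM.
Mixing the batter ends at 11:01 AM + 121 min = 1:02 PM.
Mixing the batter starts at 1:02 PM − 16 min = 12:46 PM.
Proofing starts at 1:02 PM and mixing the batter starts at 12:46 PM, so mixing the batter is first.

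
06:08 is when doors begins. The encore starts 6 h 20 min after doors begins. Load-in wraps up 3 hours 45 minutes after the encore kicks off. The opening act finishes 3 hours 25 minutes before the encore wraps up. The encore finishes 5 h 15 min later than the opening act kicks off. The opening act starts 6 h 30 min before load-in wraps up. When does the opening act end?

The encore starts at 06:08 + 380 min = 12:28.
Load-in ends at 12:28 + 225 min = 16:13.
The opening act starts at 16:13 − 390 min = 09:43.
The encore ends at 09:43 + 315 min = 14:58.
The opening act ends at 14:58 − 205 min = 11:33.

11:33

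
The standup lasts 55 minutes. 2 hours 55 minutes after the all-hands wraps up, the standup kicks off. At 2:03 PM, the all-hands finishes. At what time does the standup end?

The standup starts at 2:03 PM + 175 min = 4:58 PM.
The standup ends at 4:58 PM + 55 min = 5:53 PM.

5:53 PM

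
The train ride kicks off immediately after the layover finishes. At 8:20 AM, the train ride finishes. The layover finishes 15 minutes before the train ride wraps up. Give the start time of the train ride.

The layover ends at 8:20 AM − 15 min = 8:05 AM.
So the train ride starts at 8:05 AM.

8:05 AM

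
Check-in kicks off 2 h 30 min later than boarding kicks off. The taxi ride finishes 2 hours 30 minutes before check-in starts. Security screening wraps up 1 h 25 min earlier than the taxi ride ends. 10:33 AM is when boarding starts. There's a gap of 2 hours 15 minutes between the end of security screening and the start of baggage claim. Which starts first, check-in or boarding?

boarding

Check-in starts at 10:33 AM + 150 min = 1:03 PM.
Check-in starts at 1:03 PM and boarding starts at 10:33 AM, so boarding is first.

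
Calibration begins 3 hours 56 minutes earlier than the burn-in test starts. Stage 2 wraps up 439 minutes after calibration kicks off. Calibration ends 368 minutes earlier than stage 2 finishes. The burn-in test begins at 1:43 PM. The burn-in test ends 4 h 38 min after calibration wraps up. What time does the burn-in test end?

3:36 PM

Calibration starts at 1:43 PM − 236 min = 9:47 AM.
Stage 2 ends at 9:47 AM + 439 min = 5:06 PM.
Calibration ends at 5:06 PM − 368 min = 10:58 AM.
The burn-in test ends at 10:58 AM + 278 min = 3:36 PM.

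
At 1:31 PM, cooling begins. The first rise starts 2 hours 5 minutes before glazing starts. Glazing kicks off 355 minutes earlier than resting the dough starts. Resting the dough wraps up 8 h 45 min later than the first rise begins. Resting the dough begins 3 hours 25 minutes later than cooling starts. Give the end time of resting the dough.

5:41 PM

Resting the dough starts at 1:31 PM + 205 min = 4:56 PM.
Glazing starts at 4:56 PM − 355 min = 11:01 AM.
The first rise starts at 11:01 AM − 125 min = 8:56 AM.
Resting the dough ends at 8:56 AM + 525 min = 5:41 PM.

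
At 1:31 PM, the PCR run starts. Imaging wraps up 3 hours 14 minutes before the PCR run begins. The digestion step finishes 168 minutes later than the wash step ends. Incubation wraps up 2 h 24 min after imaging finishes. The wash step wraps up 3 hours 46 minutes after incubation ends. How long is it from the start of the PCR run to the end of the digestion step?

5 hours 44 minutes

Imaging ends at 1:31 PM − 194 min = 10:17 AM.
Incubation ends at 10:17 AM + 144 min = 12:41 PM.
The wash step ends at 12:41 PM + 226 min = 4:27 PM.
The digestion step ends at 4:27 PM + 168 min = 7:15 PM.
From 1:31 PM to 7:15 PM is 5 hours 44 minutes.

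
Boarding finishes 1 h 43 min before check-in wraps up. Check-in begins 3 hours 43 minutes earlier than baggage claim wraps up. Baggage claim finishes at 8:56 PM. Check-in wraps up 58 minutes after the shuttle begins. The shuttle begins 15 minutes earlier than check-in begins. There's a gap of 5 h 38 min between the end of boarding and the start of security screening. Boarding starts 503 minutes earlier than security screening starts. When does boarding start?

1:28 PM

Check-in starts at 8:56 PM − 223 min = 5:13 PM.
The shuttle starts at 5:13 PM − 15 min = 4:58 PM.
Check-in ends at 4:58 PM + 58 min = 5:56 PM.
Boarding ends at 5:56 PM − 103 min = 4:13 PM.
Security screening starts at 4:13 PM + 338 min = 9:51 PM.
Boarding starts at 9:51 PM − 503 min = 1:28 PM.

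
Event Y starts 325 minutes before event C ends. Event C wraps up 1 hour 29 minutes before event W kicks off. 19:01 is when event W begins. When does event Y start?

12:07

Event C ends at 19:01 − 89 min = 17:32.
Event Y starts at 17:32 − 325 min = 12:07.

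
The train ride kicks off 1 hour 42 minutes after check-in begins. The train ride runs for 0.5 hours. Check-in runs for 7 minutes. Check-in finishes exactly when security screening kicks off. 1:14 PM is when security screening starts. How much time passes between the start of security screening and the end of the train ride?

Check-in ends at 1:14 PM.
Check-in starts at 1:14 PM − 7 min = 1:07 PM.
The train ride starts at 1:07 PM + 102 min = 2:49 PM.
The train ride ends at 2:49 PM + 30 min = 3:19 PM.
From 1:14 PM to 3:19 PM is 2 hours 5 minutes.

2 hours 5 minutes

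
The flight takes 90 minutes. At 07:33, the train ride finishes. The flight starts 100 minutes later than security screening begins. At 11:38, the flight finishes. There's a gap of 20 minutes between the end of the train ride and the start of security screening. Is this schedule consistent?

Security screening starts at 07:33 + 20 min = 07:53.
The flight starts at 07:53 + 100 min = 09:33.
The flight ends at 09:33 + 90 min = 11:03.
But the flight is also said to end at 11:38 — a 35-minute conflict.

No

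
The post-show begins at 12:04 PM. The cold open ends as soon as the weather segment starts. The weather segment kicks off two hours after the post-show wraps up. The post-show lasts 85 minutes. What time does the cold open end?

The post-show ends at 12:04 PM + 85 min = 1:29 PM.
The weather segment starts at 1:29 PM + 120 min = 3:29 PM.
So the cold open ends at 3:29 PM.

3:29 PM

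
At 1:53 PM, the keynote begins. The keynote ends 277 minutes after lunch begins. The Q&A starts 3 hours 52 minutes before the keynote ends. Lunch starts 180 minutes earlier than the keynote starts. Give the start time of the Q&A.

11:38 AM

Lunch starts at 1:53 PM − 180 min = 10:53 AM.
The keynote ends at 10:53 AM + 277 min = 3:30 PM.
The Q&A starts at 3:30 PM − 232 min = 11:38 AM.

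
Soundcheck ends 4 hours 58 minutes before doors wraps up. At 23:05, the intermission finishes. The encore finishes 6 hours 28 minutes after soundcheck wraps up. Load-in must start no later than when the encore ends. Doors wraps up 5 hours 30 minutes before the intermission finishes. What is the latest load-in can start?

Doors ends at 23:05 − 330 min = 17:35.
Soundcheck ends at 17:35 − 298 min = 12:37.
The encore ends at 12:37 + 388 min = 19:05.
Load-in is bounded by the encore, so the latest it can start is 19:05.

19:05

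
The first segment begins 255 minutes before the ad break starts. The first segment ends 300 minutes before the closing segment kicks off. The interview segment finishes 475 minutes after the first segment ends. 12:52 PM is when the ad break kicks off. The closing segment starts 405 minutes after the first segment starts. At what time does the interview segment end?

The first segment starts at 12:52 PM − 255 min = 8:37 AM.
The closing segment starts at 8:37 AM + 405 min = 3:22 PM.
The first segment ends at 3:22 PM − 300 min = 10:22 AM.
The interview segment ends at 10:22 AM + 475 min = 6:17 PM.

6:17 PM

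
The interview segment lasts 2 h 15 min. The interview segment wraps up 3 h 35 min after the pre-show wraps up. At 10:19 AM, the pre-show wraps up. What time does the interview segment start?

11:39 AM

The interview segment ends at 10:19 AM + 215 min = 1:54 PM.
The interview segment starts at 1:54 PM − 135 min = 11:39 AM.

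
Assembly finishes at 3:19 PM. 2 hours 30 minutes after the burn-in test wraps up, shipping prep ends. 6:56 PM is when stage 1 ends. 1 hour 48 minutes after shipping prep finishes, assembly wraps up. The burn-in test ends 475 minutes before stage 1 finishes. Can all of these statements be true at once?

The burn-in test ends at 6:56 PM − 475 min = 11:01 AM.
Shipping prep ends at 11:01 AM + 150 min = 1:31 PM.
Assembly ends at 1:31 PM + 108 min = 3:19 PM.
That matches the stated 3:19 PM, so the schedule is consistent.

Yes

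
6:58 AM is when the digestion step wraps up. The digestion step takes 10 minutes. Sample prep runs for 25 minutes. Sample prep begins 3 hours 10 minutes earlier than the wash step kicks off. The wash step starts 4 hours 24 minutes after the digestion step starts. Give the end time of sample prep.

The digestion step starts at 6:58 AM − 10 min = 6:48 AM.
The wash step starts at 6:48 AM + 264 min = 11:12 AM.
Sample prep starts at 11:12 AM − 190 min = 8:02 AM.
Sample prep ends at 8:02 AM + 25 min = 8:27 AM.

8:27 AM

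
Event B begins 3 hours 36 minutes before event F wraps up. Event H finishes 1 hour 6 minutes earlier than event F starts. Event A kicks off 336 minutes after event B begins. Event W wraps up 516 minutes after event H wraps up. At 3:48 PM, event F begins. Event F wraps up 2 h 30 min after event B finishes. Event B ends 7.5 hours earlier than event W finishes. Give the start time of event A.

Event H ends at 3:48 PM − 66 min = 2:42 PM.
Event W ends at 2:42 PM + 516 min = 11:18 PM.
Event B ends at 11:18 PM − 450 min = 3:48 PM.
Event F ends at 3:48 PM + 150 min = 6:18 PM.
Event B starts at 6:18 PM − 216 min = 2:42 PM.
Event A starts at 2:42 PM + 336 min = 8:18 PM.

8:18 PM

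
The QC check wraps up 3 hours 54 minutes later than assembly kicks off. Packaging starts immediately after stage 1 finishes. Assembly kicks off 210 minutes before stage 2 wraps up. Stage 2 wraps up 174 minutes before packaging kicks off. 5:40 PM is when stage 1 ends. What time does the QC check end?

3:10 PM

Packaging starts at 5:40 PM.
Stage 2 ends at 5:40 PM − 174 min = 2:46 PM.
Assembly starts at 2:46 PM − 210 min = 11:16 AM.
The QC check ends at 11:16 AM + 234 min = 3:10 PM.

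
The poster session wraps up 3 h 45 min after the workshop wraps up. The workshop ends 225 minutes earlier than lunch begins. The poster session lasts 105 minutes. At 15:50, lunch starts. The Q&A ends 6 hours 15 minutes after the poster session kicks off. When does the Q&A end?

The workshop ends at 15:50 − 225 min = 12:05.
The poster session ends at 12:05 + 225 min = 15:50.
The poster session starts at 15:50 − 105 min = 14:05.
The Q&A ends at 14:05 + 375 min = 20:20.

20:20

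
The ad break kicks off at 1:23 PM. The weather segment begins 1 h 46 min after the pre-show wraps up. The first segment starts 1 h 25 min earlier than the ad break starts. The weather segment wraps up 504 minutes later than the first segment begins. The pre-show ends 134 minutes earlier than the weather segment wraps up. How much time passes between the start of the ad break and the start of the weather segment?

6 h 31 min

The first segment starts at 1:23 PM − 85 min = 11:58 AM.
The weather segment ends at 11:58 AM + 504 min = 8:22 PM.
The pre-show ends at 8:22 PM − 134 min = 6:08 PM.
The weather segment starts at 6:08 PM + 106 min = 7:54 PM.
From 1:23 PM to 7:54 PM is 6 h 31 min.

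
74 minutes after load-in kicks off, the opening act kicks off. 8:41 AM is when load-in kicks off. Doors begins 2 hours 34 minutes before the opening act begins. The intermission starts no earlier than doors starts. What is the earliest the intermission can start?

The opening act starts at 8:41 AM + 74 min = 9:55 AM.
Doors starts at 9:55 AM − 154 min = 7:21 AM.
The intermission is bounded by doors, so the earliest it can start is 7:21 AM.

7:21 AM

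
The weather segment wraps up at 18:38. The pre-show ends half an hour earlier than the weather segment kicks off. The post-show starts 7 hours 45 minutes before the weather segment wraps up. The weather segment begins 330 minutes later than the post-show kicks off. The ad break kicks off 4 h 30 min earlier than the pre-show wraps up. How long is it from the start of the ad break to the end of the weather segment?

The post-show starts at 18:38 − 465 min = 10:53.
The weather segment starts at 10:53 + 330 min = 16:23.
The pre-show ends at 16:23 − 30 min = 15:53.
The ad break starts at 15:53 − 270 min = 11:23.
From 11:23 to 18:38 is 7 h 15 min.

7 h 15 min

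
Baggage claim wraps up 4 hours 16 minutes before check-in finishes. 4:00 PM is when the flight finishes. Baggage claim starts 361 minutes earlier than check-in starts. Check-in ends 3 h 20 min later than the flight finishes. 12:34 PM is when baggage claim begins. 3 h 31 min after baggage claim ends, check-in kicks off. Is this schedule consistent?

Check-in ends at 4:00 PM + 200 min = 7:20 PM.
Baggage claim ends at 7:20 PM − 256 min = 3:04 PM.
Check-in starts at 3:04 PM + 211 min = 6:35 PM.
Baggage claim starts at 6:35 PM − 361 min = 12:34 PM.
That matches the stated 12:34 PM, so the schedule is consistent.

Yes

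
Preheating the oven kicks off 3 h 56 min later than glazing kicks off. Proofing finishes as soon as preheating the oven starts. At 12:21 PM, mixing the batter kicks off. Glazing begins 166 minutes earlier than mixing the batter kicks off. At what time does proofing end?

1:31 PM

Glazing starts at 12:21 PM − 166 min = 9:35 AM.
Preheating the oven starts at 9:35 AM + 236 min = 1:31 PM.
So proofing ends at 1:31 PM.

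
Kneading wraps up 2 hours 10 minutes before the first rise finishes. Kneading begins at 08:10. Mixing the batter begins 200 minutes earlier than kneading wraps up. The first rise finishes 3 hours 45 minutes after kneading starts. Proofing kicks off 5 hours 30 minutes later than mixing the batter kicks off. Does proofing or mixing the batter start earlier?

The first rise ends at 08:10 + 225 min = 11:55.
Kneading ends at 11:55 − 130 min = 09:45.
Mixing the batter starts at 09:45 − 200 min = 06:25.
Proofing starts at 06:25 + 330 min = 11:55.
Proofing starts at 11:55 and mixing the batter starts at 06:25, so mixing the batter is first.

mixing the batter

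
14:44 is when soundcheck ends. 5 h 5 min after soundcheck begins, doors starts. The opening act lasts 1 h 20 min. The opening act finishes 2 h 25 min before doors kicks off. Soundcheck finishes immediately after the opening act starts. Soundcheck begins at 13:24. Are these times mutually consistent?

Doors starts at 13:24 + 305 min = 18:29.
The opening act ends at 18:29 − 145 min = 16:04.
The opening act starts at 16:04 − 80 min = 14:44.
So soundcheck ends at 14:44.
That matches the stated 14:44, so the schedule is consistent.

Yes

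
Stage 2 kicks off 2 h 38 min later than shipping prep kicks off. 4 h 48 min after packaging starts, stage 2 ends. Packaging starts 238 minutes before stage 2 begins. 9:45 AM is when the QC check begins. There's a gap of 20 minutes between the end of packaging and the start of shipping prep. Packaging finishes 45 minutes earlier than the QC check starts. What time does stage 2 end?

Packaging ends at 9:45 AM − 45 min = 9:00 AM.
Shipping prep starts at 9:00 AM + 20 min = 9:20 AM.
Stage 2 starts at 9:20 AM + 158 min = 11:58 AM.
Packaging starts at 11:58 AM − 238 min = 8:00 AM.
Stage 2 ends at 8:00 AM + 288 min = 12:48 PM.

12:48 PM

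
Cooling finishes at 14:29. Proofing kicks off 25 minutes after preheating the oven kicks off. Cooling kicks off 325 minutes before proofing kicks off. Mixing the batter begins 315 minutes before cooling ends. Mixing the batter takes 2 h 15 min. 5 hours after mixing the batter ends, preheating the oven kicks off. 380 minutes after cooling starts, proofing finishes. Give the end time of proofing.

Mixing the batter starts at 14:29 − 315 min = 09:14.
Mixing the batter ends at 09:14 + 135 min = 11:29.
Preheating the oven starts at 11:29 + 300 min = 16:29.
Proofing starts at 16:29 + 25 min = 16:54.
Cooling starts at 16:54 − 325 min = 11:29.
Proofing ends at 11:29 + 380 min = 17:49.

17:49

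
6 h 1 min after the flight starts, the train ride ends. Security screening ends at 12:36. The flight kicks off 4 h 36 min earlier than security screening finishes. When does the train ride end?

The flight starts at 12:36 − 276 min = 08:00.
The train ride ends at 08:00 + 361 min = 14:01.

14:01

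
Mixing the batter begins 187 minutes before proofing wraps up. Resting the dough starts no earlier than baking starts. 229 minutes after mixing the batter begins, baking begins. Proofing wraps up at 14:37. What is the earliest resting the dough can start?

Mixing the batter starts at 14:37 − 187 min = 11:30.
Baking starts at 11:30 + 229 min = 15:19.
Resting the dough is bounded by baking, so the earliest it can start is 15:19.

15:19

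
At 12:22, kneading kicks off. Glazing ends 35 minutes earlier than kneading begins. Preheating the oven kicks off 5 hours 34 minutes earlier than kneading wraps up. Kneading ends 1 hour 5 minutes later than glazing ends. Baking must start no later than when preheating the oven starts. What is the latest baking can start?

07:18

Glazing ends at 12:22 − 35 min = 11:47.
Kneading ends at 11:47 + 65 min = 12:52.
Preheating the oven starts at 12:52 − 334 min = 07:18.
Baking is bounded by preheating the oven, so the latest it can start is 07:18.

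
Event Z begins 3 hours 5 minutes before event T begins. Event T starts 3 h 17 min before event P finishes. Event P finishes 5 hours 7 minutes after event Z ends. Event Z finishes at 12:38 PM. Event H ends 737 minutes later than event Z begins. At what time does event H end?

11:40 PM

Event P ends at 12:38 PM + 307 min = 5:45 PM.
Event T starts at 5:45 PM − 197 min = 2:28 PM.
Event Z starts at 2:28 PM − 185 min = 11:23 AM.
Event H ends at 11:23 AM + 737 min = 11:40 PM.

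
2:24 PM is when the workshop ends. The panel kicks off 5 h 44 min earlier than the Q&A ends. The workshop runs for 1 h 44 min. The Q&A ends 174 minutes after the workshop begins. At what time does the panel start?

9:50 AM

The workshop starts at 2:24 PM − 104 min = 12:40 PM.
The Q&A ends at 12:40 PM + 174 min = 3:34 PM.
The panel starts at 3:34 PM − 344 min = 9:50 AM.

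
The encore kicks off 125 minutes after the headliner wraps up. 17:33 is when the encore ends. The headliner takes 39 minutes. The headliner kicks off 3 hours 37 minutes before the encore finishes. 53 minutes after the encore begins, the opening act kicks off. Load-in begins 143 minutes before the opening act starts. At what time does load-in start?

The headliner starts at 17:33 − 217 min = 13:56.
The headliner ends at 13:56 + 39 min = 14:35.
The encore starts at 14:35 + 125 min = 16:40.
The opening act starts at 16:40 + 53 min = 17:33.
Load-in starts at 17:33 − 143 min = 15:10.

15:10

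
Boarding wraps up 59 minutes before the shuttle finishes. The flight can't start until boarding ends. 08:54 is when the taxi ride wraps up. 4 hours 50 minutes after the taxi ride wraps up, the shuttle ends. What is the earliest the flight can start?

The shuttle ends at 08:54 + 290 min = 13:44.
Boarding ends at 13:44 − 59 min = 12:45.
The flight is bounded by boarding, so the earliest it can start is 12:45.

12:45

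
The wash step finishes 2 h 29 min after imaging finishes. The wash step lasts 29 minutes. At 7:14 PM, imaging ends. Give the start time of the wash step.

9:14 PM

The wash step ends at 7:14 PM + 149 min = 9:43 PM.
The wash step starts at 9:43 PM − 29 min = 9:14 PM.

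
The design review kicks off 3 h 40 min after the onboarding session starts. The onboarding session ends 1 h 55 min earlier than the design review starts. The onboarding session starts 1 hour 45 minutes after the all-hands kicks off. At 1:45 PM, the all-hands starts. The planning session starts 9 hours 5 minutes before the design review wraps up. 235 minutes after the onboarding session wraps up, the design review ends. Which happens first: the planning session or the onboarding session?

The onboarding session starts at 1:45 PM + 105 min = 3:30 PM.
The design review starts at 3:30 PM + 220 min = 7:10 PM.
The onboarding session ends at 7:10 PM − 115 min = 5:15 PM.
The design review ends at 5:15 PM + 235 min = 9:10 PM.
The planning session starts at 9:10 PM − 545 min = 12:05 PM.
The planning session starts at 12:05 PM and the onboarding session starts at 3:30 PM, so the planning session is first.

the planning session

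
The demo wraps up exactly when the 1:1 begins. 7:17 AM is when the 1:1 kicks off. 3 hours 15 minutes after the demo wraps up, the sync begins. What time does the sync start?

10:32 AM

The demo ends at 7:17 AM.
The sync starts at 7:17 AM + 195 min = 10:32 AM.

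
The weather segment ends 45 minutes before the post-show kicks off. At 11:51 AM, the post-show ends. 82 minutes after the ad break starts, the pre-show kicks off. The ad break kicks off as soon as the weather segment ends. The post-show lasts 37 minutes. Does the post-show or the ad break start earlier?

The post-show starts at 11:51 AM − 37 min = 11:14 AM.
The weather segment ends at 11:14 AM − 45 min = 10:29 AM.
So the ad break starts at 10:29 AM.
The post-show starts at 11:14 AM and the ad break starts at 10:29 AM, so the ad break is first.

the ad break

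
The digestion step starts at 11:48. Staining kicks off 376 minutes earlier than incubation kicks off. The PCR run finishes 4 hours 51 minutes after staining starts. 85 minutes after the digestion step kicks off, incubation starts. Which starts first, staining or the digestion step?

Incubation starts at 11:48 + 85 min = 13:13.
Staining starts at 13:13 − 376 min = 06:57.
Staining starts at 06:57 and the digestion step starts at 11:48, so staining is first.

staining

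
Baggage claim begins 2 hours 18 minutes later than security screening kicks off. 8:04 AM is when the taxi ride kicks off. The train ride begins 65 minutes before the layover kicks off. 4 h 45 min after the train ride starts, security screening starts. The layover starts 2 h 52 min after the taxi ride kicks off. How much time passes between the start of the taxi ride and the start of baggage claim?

8 h 50 min

The layover starts at 8:04 AM + 172 min = 10:56 AM.
The train ride starts at 10:56 AM − 65 min = 9:51 AM.
Security screening starts at 9:51 AM + 285 min = 2:36 PM.
Baggage claim starts at 2:36 PM + 138 min = 4:54 PM.
From 8:04 AM to 4:54 PM is 8 h 50 min.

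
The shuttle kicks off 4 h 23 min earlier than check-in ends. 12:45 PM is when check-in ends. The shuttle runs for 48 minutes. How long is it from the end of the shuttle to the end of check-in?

The shuttle starts at 12:45 PM − 263 min = 8:22 AM.
The shuttle ends at 8:22 AM + 48 min = 9:10 AM.
From 9:10 AM to 12:45 PM is 3 h 35 min.

3 h 35 min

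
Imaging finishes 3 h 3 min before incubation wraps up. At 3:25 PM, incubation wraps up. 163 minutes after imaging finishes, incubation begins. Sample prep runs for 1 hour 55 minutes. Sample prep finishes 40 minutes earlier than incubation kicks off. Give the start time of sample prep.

Imaging ends at 3:25 PM − 183 min = 12:22 PM.
Incubation starts at 12:22 PM + 163 min = 3:05 PM.
Sample prep ends at 3:05 PM − 40 min = 2:25 PM.
Sample prep starts at 2:25 PM − 115 min = 12:30 PM.

12:30 PM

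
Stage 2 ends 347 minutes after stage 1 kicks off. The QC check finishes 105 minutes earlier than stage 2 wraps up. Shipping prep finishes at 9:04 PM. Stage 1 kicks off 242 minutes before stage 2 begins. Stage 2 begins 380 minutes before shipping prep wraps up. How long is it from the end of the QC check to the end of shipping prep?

Stage 2 starts at 9:04 PM − 380 min = 2:44 PM.
Stage 1 starts at 2:44 PM − 242 min = 10:42 AM.
Stage 2 ends at 10:42 AM + 347 min = 4:29 PM.
The QC check ends at 4:29 PM − 105 min = 2:44 PM.
From 2:44 PM to 9:04 PM is 6 hours 20 minutes.

6 hours 20 minutes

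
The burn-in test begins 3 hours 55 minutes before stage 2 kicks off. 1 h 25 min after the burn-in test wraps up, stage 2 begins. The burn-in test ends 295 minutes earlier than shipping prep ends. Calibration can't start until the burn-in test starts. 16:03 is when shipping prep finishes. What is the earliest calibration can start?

08:38

The burn-in test ends at 16:03 − 295 min = 11:08.
Stage 2 starts at 11:08 + 85 min = 12:33.
The burn-in test starts at 12:33 − 235 min = 08:38.
Calibration is bounded by the burn-in test, so the earliest it can start is 08:38.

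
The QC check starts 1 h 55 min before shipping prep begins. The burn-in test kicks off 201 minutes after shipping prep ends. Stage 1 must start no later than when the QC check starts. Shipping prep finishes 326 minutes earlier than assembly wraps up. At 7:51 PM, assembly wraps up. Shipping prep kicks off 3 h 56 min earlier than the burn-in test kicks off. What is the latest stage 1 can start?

Shipping prep ends at 7:51 PM − 326 min = 2:25 PM.
The burn-in test starts at 2:25 PM + 201 min = 5:46 PM.
Shipping prep starts at 5:46 PM − 236 min = 1:50 PM.
The QC check starts at 1:50 PM − 115 min = 11:55 AM.
Stage 1 is bounded by the QC check, so the latest it can start is 11:55 AM.

11:55 AM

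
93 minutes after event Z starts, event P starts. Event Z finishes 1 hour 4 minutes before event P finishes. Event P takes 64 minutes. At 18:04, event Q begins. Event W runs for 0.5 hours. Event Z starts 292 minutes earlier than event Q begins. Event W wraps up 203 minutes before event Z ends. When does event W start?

Event Z starts at 18:04 − 292 min = 13:12.
Event P starts at 13:12 + 93 min = 14:45.
Event P ends at 14:45 + 64 min = 15:49.
Event Z ends at 15:49 − 64 min = 14:45.
Event W ends at 14:45 − 203 min = 11:22.
Event W starts at 11:22 − 30 min = 10:52.

10:52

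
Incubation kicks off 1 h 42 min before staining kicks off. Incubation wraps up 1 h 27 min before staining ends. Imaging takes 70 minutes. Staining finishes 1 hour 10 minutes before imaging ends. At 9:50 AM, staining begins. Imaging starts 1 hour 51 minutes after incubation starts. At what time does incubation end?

8:32 AM

Incubation starts at 9:50 AM − 102 min = 8:08 AM.
Imaging starts at 8:08 AM + 111 min = 9:59 AM.
Imaging ends at 9:59 AM + 70 min = 11:09 AM.
Staining ends at 11:09 AM − 70 min = 9:59 AM.
Incubation ends at 9:59 AM − 87 min = 8:32 AM.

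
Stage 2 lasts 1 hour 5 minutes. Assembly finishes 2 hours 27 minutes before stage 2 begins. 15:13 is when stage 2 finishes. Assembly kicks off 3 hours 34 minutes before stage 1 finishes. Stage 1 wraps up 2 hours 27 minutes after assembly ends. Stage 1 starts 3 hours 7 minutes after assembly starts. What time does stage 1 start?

13:41

Stage 2 starts at 15:13 − 65 min = 14:08.
Assembly ends at 14:08 − 147 min = 11:41.
Stage 1 ends at 11:41 + 147 min = 14:08.
Assembly starts at 14:08 − 214 min = 10:34.
Stage 1 starts at 10:34 + 187 min = 13:41.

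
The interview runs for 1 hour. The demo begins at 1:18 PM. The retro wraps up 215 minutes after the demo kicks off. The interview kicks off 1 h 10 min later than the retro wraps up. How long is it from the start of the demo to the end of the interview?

The retro ends at 1:18 PM + 215 min = 4:53 PM.
The interview starts at 4:53 PM + 70 min = 6:03 PM.
The interview ends at 6:03 PM + 60 min = 7:03 PM.
From 1:18 PM to 7:03 PM is 345 minutes.

345 minutes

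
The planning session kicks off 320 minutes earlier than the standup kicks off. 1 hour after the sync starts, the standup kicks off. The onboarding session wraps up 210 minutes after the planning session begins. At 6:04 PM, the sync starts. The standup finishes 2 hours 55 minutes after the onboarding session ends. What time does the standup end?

8:09 PM

The standup starts at 6:04 PM + 60 min = 7:04 PM.
The planning session starts at 7:04 PM − 320 min = 1:44 PM.
The onboarding session ends at 1:44 PM + 210 min = 5:14 PM.
The standup ends at 5:14 PM + 175 min = 8:09 PM.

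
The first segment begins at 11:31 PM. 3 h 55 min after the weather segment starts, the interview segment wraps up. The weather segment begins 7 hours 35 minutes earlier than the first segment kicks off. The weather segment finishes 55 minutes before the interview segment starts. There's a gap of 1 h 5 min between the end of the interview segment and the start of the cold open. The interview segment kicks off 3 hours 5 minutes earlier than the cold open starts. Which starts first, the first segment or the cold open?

the cold open

The weather segment starts at 11:31 PM − 455 min = 3:56 PM.
The interview segment ends at 3:56 PM + 235 min = 7:51 PM.
The cold open starts at 7:51 PM + 65 min = 8:56 PM.
The first segment starts at 11:31 PM and the cold open starts at 8:56 PM, so the cold open is first.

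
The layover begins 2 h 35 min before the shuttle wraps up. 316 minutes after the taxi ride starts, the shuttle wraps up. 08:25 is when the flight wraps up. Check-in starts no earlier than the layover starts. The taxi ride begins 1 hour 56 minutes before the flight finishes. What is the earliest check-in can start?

09:10

The taxi ride starts at 08:25 − 116 min = 06:29.
The shuttle ends at 06:29 + 316 min = 11:45.
The layover starts at 11:45 − 155 min = 09:10.
Check-in is bounded by the layover, so the earliest it can start is 09:10.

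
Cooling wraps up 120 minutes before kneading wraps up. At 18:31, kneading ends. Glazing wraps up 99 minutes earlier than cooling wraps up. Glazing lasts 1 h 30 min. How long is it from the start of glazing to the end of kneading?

Cooling ends at 18:31 − 120 min = 16:31.
Glazing ends at 16:31 − 99 min = 14:52.
Glazing starts at 14:52 − 90 min = 13:22.
From 13:22 to 18:31 is 5 hours 9 minutes.

5 hours 9 minutes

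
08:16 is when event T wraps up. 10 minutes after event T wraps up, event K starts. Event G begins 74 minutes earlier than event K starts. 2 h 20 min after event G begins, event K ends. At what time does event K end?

09:32

Event K starts at 08:16 + 10 min = 08:26.
Event G starts at 08:26 − 74 min = 07:12.
Event K ends at 07:12 + 140 min = 09:32.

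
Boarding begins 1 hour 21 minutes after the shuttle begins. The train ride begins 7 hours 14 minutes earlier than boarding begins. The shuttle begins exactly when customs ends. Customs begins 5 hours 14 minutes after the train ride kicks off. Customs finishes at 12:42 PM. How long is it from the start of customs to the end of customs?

39 minutes

The shuttle starts at 12:42 PM.
Boarding starts at 12:42 PM + 81 min = 2:03 PM.
The train ride starts at 2:03 PM − 434 min = 6:49 AM.
Customs starts at 6:49 AM + 314 min = 12:03 PM.
From 12:03 PM to 12:42 PM is 39 minutes.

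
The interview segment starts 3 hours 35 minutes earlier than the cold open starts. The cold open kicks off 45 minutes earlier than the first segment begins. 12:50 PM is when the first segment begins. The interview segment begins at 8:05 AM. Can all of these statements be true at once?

No

The cold open starts at 12:50 PM − 45 min = 12:05 PM.
The interview segment starts at 12:05 PM − 215 min = 8:30 AM.
But the interview segment is also said to start at 8:05 AM — a 25-minute conflict.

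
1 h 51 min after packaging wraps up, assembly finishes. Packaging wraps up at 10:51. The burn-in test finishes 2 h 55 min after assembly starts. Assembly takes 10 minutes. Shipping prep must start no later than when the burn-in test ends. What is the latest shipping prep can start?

Assembly ends at 10:51 + 111 min = 12:42.
Assembly starts at 12:42 − 10 min = 12:32.
The burn-in test ends at 12:32 + 175 min = 15:27.
Shipping prep is bounded by the burn-in test, so the latest it can start is 15:27.

15:27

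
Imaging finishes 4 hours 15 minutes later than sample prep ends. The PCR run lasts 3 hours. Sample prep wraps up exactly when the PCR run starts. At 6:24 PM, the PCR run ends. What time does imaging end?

7:39 PM

The PCR run starts at 6:24 PM − 180 min = 3:24 PM.
So sample prep ends at 3:24 PM.
Imaging ends at 3:24 PM + 255 min = 7:39 PM.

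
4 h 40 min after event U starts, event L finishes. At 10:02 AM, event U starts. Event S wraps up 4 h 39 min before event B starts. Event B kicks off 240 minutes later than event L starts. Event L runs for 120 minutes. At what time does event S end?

Event L ends at 10:02 AM + 280 min = 2:42 PM.
Event L starts at 2:42 PM − 120 min = 12:42 PM.
Event B starts at 12:42 PM + 240 min = 4:42 PM.
Event S ends at 4:42 PM − 279 min = 12:03 PM.

12:03 PM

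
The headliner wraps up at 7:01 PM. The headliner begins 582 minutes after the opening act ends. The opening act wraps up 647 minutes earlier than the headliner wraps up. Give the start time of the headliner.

The opening act ends at 7:01 PM − 647 min = 8:14 AM.
The headliner starts at 8:14 AM + 582 min = 5:56 PM.

5:56 PM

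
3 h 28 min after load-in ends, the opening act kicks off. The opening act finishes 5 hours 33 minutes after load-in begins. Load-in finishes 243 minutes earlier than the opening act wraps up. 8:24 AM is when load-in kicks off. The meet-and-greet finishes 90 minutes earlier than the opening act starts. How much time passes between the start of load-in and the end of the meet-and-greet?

The opening act ends at 8:24 AM + 333 min = 1:57 PM.
Load-in ends at 1:57 PM − 243 min = 9:54 AM.
The opening act starts at 9:54 AM + 208 min = 1:22 PM.
The meet-and-greet ends at 1:22 PM − 90 min = 11:52 AM.
From 8:24 AM to 11:52 AM is 3 hours 28 minutes.

3 hours 28 minutes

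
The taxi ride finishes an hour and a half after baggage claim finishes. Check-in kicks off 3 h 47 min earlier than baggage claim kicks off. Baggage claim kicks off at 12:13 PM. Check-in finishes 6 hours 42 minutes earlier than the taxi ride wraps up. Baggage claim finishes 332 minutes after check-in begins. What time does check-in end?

Check-in starts at 12:13 PM − 227 min = 8:26 AM.
Baggage claim ends at 8:26 AM + 332 min = 1:58 PM.
The taxi ride ends at 1:58 PM + 90 min = 3:28 PM.
Check-in ends at 3:28 PM − 402 min = 8:46 AM.

8:46 AM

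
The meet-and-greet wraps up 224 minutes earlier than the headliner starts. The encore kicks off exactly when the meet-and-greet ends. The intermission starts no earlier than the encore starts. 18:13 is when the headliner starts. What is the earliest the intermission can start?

The meet-and-greet ends at 18:13 − 224 min = 14:29.
So the encore starts at 14:29.
The intermission is bounded by the encore, so the earliest it can start is 14:29.

14:29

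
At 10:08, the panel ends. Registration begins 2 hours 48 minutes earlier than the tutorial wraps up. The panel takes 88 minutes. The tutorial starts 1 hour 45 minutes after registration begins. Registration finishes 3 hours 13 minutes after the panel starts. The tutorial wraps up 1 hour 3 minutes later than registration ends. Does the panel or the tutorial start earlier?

the panel

The panel starts at 10:08 − 88 min = 08:40.
Registration ends at 08:40 + 193 min = 11:53.
The tutorial ends at 11:53 + 63 min = 12:56.
Registration starts at 12:56 − 168 min = 10:08.
The tutorial starts at 10:08 + 105 min = 11:53.
The panel starts at 08:40 and the tutorial starts at 11:53, so the panel is first.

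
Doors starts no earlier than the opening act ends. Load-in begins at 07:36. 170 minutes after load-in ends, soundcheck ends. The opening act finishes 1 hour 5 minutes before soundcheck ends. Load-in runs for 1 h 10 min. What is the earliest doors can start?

10:31

Load-in ends at 07:36 + 70 min = 08:46.
Soundcheck ends at 08:46 + 170 min = 11:36.
The opening act ends at 11:36 − 65 min = 10:31.
Doors is bounded by the opening act, so the earliest it can start is 10:31.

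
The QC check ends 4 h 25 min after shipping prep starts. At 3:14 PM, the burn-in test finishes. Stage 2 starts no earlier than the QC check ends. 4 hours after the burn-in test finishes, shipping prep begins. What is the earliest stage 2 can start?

Shipping prep starts at 3:14 PM + 240 min = 7:14 PM.
The QC check ends at 7:14 PM + 265 min = 11:39 PM.
Stage 2 is bounded by the QC check, so the earliest it can start is 11:39 PM.

11:39 PM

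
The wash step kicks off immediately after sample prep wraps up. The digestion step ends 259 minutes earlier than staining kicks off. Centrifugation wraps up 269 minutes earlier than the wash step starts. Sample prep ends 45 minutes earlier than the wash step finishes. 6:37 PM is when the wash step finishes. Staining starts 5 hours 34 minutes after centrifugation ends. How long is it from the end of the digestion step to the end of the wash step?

3 hours 59 minutes

Sample prep ends at 6:37 PM − 45 min = 5:52 PM.
So the wash step starts at 5:52 PM.
Centrifugation ends at 5:52 PM − 269 min = 1:23 PM.
Staining starts at 1:23 PM + 334 min = 6:57 PM.
The digestion step ends at 6:57 PM − 259 min = 2:38 PM.
From 2:38 PM to 6:37 PM is 3 hours 59 minutes.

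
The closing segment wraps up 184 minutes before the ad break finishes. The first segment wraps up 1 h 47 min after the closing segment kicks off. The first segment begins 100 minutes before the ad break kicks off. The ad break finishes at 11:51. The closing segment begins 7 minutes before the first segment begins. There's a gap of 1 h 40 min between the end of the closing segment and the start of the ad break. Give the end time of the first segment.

10:27

The closing segment ends at 11:51 − 184 min = 08:47.
The ad break starts at 08:47 + 100 min = 10:27.
The first segment starts at 10:27 − 100 min = 08:47.
The closing segment starts at 08:47 − 7 min = 08:40.
The first segment ends at 08:40 + 107 min = 10:27.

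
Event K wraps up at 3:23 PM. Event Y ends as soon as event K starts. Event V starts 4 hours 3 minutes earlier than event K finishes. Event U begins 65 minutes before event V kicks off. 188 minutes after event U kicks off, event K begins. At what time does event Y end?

1:23 PM

Event V starts at 3:23 PM − 243 min = 11:20 AM.
Event U starts at 11:20 AM − 65 min = 10:15 AM.
Event K starts at 10:15 AM + 188 min = 1:23 PM.
So event Y ends at 1:23 PM.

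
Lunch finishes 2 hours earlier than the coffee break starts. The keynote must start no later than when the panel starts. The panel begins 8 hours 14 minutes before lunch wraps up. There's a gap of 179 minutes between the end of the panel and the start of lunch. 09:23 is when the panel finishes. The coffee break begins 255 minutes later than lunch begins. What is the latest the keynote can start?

Lunch starts at 09:23 + 179 min = 12:22.
The coffee break starts at 12:22 + 255 min = 16:37.
Lunch ends at 16:37 − 120 min = 14:37.
The panel starts at 14:37 − 494 min = 06:23.
The keynote is bounded by the panel, so the latest it can start is 06:23.

06:23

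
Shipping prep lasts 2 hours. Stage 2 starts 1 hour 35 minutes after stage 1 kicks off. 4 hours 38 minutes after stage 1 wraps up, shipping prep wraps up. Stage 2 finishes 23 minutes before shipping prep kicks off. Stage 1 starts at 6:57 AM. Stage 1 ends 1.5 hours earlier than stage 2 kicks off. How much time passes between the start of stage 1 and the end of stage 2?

Stage 2 starts at 6:57 AM + 95 min = 8:32 AM.
Stage 1 ends at 8:32 AM − 90 min = 7:02 AM.
Shipping prep ends at 7:02 AM + 278 min = 11:40 AM.
Shipping prep starts at 11:40 AM − 120 min = 9:40 AM.
Stage 2 ends at 9:40 AM − 23 min = 9:17 AM.
From 6:57 AM to 9:17 AM is 2 h 20 min.

2 h 20 min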